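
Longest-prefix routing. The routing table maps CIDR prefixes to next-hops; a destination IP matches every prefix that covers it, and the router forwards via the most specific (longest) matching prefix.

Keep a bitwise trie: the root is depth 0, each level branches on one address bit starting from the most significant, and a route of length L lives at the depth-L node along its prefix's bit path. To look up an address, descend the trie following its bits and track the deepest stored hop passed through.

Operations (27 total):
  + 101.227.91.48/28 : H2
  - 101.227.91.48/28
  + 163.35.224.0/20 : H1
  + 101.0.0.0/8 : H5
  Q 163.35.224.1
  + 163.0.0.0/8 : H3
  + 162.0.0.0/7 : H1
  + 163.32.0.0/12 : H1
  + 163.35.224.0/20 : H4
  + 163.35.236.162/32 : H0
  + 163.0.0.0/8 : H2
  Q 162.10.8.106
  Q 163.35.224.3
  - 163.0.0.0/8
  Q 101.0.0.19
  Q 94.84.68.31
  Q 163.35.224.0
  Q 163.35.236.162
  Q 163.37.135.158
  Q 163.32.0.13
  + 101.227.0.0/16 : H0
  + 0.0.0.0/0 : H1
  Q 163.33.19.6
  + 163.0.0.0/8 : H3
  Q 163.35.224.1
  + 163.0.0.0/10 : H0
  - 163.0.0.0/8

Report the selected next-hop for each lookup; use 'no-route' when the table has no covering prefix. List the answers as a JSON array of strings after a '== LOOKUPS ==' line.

Process each operation:
  + 101.227.91.48/28 (H2) depth=28
  - 101.227.91.48/28 clear@28
  + 163.35.224.0/20 (H1) depth=20
  + 101.0.0.0/8 (H5) depth=8
  lookup 163.35.224.1: bits 10100011001000111110 walk d0:-→d1:-→d2:-→d3:-→d4:-→d5:-→d6:-→d7:-→d8:-→d9:-→d10:-→d11:-→d12:-→d13:-→d14:-→d15:-→d16:-→d17:-→d18:-→d19:-→d20:H1 -> H1
  + 163.0.0.0/8 (H3) depth=8
  + 162.0.0.0/7 (H1) depth=7
  + 163.32.0.0/12 (H1) depth=12
  + 163.35.224.0/20 (H4) depth=20
  + 163.35.236.162/32 (H0) depth=32
  + 163.0.0.0/8 (H2) depth=8
  lookup 162.10.8.106: bits 1010001 walk d0:-→d1:-→d2:-→d3:-→d4:-→d5:-→d6:-→d7:H1 -> H1
  lookup 163.35.224.3: bits 10100011001000111110 walk d0:-→d1:-→d2:-→d3:-→d4:-→d5:-→d6:-→d7:H1→d8:H2→d9:-→d10:-→d11:-→d12:H1→d13:-→d14:-→d15:-→d16:-→d17:-→d18:-→d19:-→d20:H4 -> H4
  - 163.0.0.0/8 clear@8
  lookup 101.0.0.19: bits 01100101 walk d0:-→d1:-→d2:-→d3:-→d4:-→d5:-→d6:-→d7:-→d8:H5 -> H5
  lookup 94.84.68.31: bits 01 walk d0:-→d1:-→d2:- -> no-route
  lookup 163.35.224.0: bits 10100011001000111110 walk d0:-→d1:-→d2:-→d3:-→d4:-→d5:-→d6:-→d7:H1→d8:-→d9:-→d10:-→d11:-→d12:H1→d13:-→d14:-→d15:-→d16:-→d17:-→d18:-→d19:-→d20:H4 -> H4
  lookup 163.35.236.162: bits 10100011001000111110110010100010 walk d0:-→d1:-→d2:-→d3:-→d4:-→d5:-→d6:-→d7:H1→d8:-→d9:-→d10:-→d11:-→d12:H1→d13:-→d14:-→d15:-→d16:-→d17:-→d18:-→d19:-→d20:H4→d21:-→d22:-→d23:-→d24:-→d25:-→d26:-→d27:-→d28:-→d29:-→d30:-→d31:-→d32:H0 -> H0
  lookup 163.37.135.158: bits 1010001100100 walk d0:-→d1:-→d2:-→d3:-→d4:-→d5:-→d6:-→d7:H1→d8:-→d9:-→d10:-→d11:-→d12:H1→d13:- -> H1
  lookup 163.32.0.13: bits 10100011001000 walk d0:-→d1:-→d2:-→d3:-→d4:-→d5:-→d6:-→d7:H1→d8:-→d9:-→d10:-→d11:-→d12:H1→d13:-→d14:- -> H1
  + 101.227.0.0/16 (H0) depth=16
  + 0.0.0.0/0 (H1) depth=0
  lookup 163.33.19.6: bits 10100011001000 walk d0:H1→d1:-→d2:-→d3:-→d4:-→d5:-→d6:-→d7:H1→d8:-→d9:-→d10:-→d11:-→d12:H1→d13:-→d14:- -> H1
  + 163.0.0.0/8 (H3) depth=8
  lookup 163.35.224.1: bits 10100011001000111110 walk d0:H1→d1:-→d2:-→d3:-→d4:-→d5:-→d6:-→d7:H1→d8:H3→d9:-→d10:-→d11:-→d12:H1→d13:-→d14:-→d15:-→d16:-→d17:-→d18:-→d19:-→d20:H4 -> H4
  + 163.0.0.0/10 (H0) depth=10
  - 163.0.0.0/8 clear@8

== LOOKUPS ==
["H1","H1","H4","H5","no-route","H4","H0","H1","H1","H1","H4"]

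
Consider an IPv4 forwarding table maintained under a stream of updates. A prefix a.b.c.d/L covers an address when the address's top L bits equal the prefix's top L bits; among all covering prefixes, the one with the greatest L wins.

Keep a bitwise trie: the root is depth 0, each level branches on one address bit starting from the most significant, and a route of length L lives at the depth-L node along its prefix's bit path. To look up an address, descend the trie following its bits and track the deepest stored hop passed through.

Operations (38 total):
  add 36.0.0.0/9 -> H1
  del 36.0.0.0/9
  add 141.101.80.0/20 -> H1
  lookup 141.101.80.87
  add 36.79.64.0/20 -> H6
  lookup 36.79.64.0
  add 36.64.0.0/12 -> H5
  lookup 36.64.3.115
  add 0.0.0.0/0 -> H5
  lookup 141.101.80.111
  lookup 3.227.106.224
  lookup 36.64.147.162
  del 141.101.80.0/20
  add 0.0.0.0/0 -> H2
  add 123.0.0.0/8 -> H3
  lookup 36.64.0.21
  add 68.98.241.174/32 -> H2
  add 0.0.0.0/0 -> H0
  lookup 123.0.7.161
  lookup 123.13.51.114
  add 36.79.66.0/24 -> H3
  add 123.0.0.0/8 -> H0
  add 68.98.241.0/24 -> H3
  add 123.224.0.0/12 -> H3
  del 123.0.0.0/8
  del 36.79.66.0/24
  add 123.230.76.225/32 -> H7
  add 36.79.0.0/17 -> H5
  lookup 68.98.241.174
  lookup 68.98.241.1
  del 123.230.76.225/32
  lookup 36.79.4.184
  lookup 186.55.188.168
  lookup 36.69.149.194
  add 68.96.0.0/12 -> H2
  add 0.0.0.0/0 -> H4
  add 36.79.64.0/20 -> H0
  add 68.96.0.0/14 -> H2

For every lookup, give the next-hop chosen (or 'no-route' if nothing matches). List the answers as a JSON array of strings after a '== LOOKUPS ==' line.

Apply in order:
  add 36.0.0.0/9 -> H1 at depth 9
  - 36.0.0.0/9 clear@9
  add 141.101.80.0/20 -> H1 at depth 20
  ? 141.101.80.87  path d0:-→d1:-→d2:-→d3:-→d4:-→d5:-→d6:-→d7:-→d8:-→d9:-→d10:-→d11:-→d12:-→d13:-→d14:-→d15:-→d16:-→d17:-→d18:-→d19:-→d20:H1  best=H1
  add 36.79.64.0/20 -> H6 at depth 20
  ? 36.79.64.0  path d0:-→d1:-→d2:-→d3:-→d4:-→d5:-→d6:-→d7:-→d8:-→d9:-→d10:-→d11:-→d12:-→d13:-→d14:-→d15:-→d16:-→d17:-→d18:-→d19:-→d20:H6  best=H6
  add 36.64.0.0/12 -> H5 at depth 12
  ? 36.64.3.115  path d0:-→d1:-→d2:-→d3:-→d4:-→d5:-→d6:-→d7:-→d8:-→d9:-→d10:-→d11:-→d12:H5  best=H5
  add 0.0.0.0/0 -> H5 at depth 0
  ? 141.101.80.111  path d0:H5→d1:-→d2:-→d3:-→d4:-→d5:-→d6:-→d7:-→d8:-→d9:-→d10:-→d11:-→d12:-→d13:-→d14:-→d15:-→d16:-→d17:-→d18:-→d19:-→d20:H1  best=H1
  ? 3.227.106.224  path d0:H5→d1:-→d2:-  best=H5
  ? 36.64.147.162  path d0:H5→d1:-→d2:-→d3:-→d4:-→d5:-→d6:-→d7:-→d8:-→d9:-→d10:-→d11:-→d12:H5  best=H5
  - 141.101.80.0/20 clear@20
  add 0.0.0.0/0 -> H2 at depth 0
  add 123.0.0.0/8 -> H3 at depth 8
  ? 36.64.0.21  path d0:H2→d1:-→d2:-→d3:-→d4:-→d5:-→d6:-→d7:-→d8:-→d9:-→d10:-→d11:-→d12:H5  best=H5
  add 68.98.241.174/32 -> H2 at depth 32
  add 0.0.0.0/0 -> H0 at depth 0
  ? 123.0.7.161  path d0:H0→d1:-→d2:-→d3:-→d4:-→d5:-→d6:-→d7:-→d8:H3  best=H3
  ? 123.13.51.114  path d0:H0→d1:-→d2:-→d3:-→d4:-→d5:-→d6:-→d7:-→d8:H3  best=H3
  add 36.79.66.0/24 -> H3 at depth 24
  add 123.0.0.0/8 -> H0 at depth 8
  add 68.98.241.0/24 -> H3 at depth 24
  add 123.224.0.0/12 -> H3 at depth 12
  - 123.0.0.0/8 clear@8
  - 36.79.66.0/24 clear@24
  add 123.230.76.225/32 -> H7 at depth 32
  add 36.79.0.0/17 -> H5 at depth 17
  ? 68.98.241.174  path d0:H0→d1:-→d2:-→d3:-→d4:-→d5:-→d6:-→d7:-→d8:-→d9:-→d10:-→d11:-→d12:-→d13:-→d14:-→d15:-→d16:-→d17:-→d18:-→d19:-→d20:-→d21:-→d22:-→d23:-→d24:H3→d25:-→d26:-→d27:-→d28:-→d29:-→d30:-→d31:-→d32:H2  best=H2
  ? 68.98.241.1  path d0:H0→d1:-→d2:-→d3:-→d4:-→d5:-→d6:-→d7:-→d8:-→d9:-→d10:-→d11:-→d12:-→d13:-→d14:-→d15:-→d16:-→d17:-→d18:-→d19:-→d20:-→d21:-→d22:-→d23:-→d24:H3  best=H3
  - 123.230.76.225/32 clear@32
  ? 36.79.4.184  path d0:H0→d1:-→d2:-→d3:-→d4:-→d5:-→d6:-→d7:-→d8:-→d9:-→d10:-→d11:-→d12:H5→d13:-→d14:-→d15:-→d16:-→d17:H5  best=H5
  ? 186.55.188.168  path d0:H0→d1:-→d2:-  best=H0
  ? 36.69.149.194  path d0:H0→d1:-→d2:-→d3:-→d4:-→d5:-→d6:-→d7:-→d8:-→d9:-→d10:-→d11:-→d12:H5  best=H5
  add 68.96.0.0/12 -> H2 at depth 12
  add 0.0.0.0/0 -> H4 at depth 0
  add 36.79.64.0/20 -> H0 at depth 20
  add 68.96.0.0/14 -> H2 at depth 14

== LOOKUPS ==
["H1","H6","H5","H1","H5","H5","H5","H3","H3","H2","H3","H5","H0","H5"]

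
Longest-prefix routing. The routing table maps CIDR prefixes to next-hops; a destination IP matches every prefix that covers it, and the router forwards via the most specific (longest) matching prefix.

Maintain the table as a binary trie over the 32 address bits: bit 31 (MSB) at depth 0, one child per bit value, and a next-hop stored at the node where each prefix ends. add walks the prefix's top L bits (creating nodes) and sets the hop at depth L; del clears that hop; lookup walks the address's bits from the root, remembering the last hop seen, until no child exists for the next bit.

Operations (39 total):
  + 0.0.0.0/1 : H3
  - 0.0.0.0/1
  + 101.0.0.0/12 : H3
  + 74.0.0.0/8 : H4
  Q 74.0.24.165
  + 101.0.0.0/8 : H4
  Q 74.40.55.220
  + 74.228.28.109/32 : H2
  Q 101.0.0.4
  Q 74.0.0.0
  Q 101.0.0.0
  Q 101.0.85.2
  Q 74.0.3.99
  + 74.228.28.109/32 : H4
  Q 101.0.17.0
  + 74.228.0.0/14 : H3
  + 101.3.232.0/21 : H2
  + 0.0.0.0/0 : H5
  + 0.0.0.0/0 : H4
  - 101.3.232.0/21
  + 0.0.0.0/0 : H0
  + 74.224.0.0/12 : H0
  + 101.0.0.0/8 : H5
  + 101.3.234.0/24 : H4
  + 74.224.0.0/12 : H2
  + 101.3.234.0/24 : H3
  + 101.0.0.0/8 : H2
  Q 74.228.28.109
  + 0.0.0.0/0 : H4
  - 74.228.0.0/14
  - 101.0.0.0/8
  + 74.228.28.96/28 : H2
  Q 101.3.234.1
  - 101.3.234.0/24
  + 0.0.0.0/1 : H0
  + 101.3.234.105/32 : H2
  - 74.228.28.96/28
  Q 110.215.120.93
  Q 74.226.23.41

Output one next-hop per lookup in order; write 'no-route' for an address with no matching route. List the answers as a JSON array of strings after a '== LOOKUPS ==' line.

Apply in order:
  + 0.0.0.0/1 (H3) depth=1
  - 0.0.0.0/1 clear@1
  + 101.0.0.0/12 (H3) depth=12
  + 74.0.0.0/8 (H4) depth=8
  lookup 74.0.24.165: bits 01001010 walk d0:-→d1:-→d2:-→d3:-→d4:-→d5:-→d6:-→d7:-→d8:H4 -> H4
  + 101.0.0.0/8 (H4) depth=8
  lookup 74.40.55.220: bits 01001010 walk d0:-→d1:-→d2:-→d3:-→d4:-→d5:-→d6:-→d7:-→d8:H4 -> H4
  + 74.228.28.109/32 (H2) depth=32
  lookup 101.0.0.4: bits 011001010000 walk d0:-→d1:-→d2:-→d3:-→d4:-→d5:-→d6:-→d7:-→d8:H4→d9:-→d10:-→d11:-→d12:H3 -> H3
  lookup 74.0.0.0: bits 01001010 walk d0:-→d1:-→d2:-→d3:-→d4:-→d5:-→d6:-→d7:-→d8:H4 -> H4
  lookup 101.0.0.0: bits 011001010000 walk d0:-→d1:-→d2:-→d3:-→d4:-→d5:-→d6:-→d7:-→d8:H4→d9:-→d10:-→d11:-→d12:H3 -> H3
  lookup 101.0.85.2: bits 011001010000 walk d0:-→d1:-→d2:-→d3:-→d4:-→d5:-→d6:-→d7:-→d8:H4→d9:-→d10:-→d11:-→d12:H3 -> H3
  lookup 74.0.3.99: bits 01001010 walk d0:-→d1:-→d2:-→d3:-→d4:-→d5:-→d6:-→d7:-→d8:H4 -> H4
  + 74.228.28.109/32 (H4) depth=32
  lookup 101.0.17.0: bits 011001010000 walk d0:-→d1:-→d2:-→d3:-→d4:-→d5:-→d6:-→d7:-→d8:H4→d9:-→d10:-→d11:-→d12:H3 -> H3
  + 74.228.0.0/14 (H3) depth=14
  + 101.3.232.0/21 (H2) depth=21
  + 0.0.0.0/0 (H5) depth=0
  + 0.0.0.0/0 (H4) depth=0
  - 101.3.232.0/21 clear@21
  + 0.0.0.0/0 (H0) depth=0
  + 74.224.0.0/12 (H0) depth=12
  + 101.0.0.0/8 (H5) depth=8
  + 101.3.234.0/24 (H4) depth=24
  + 74.224.0.0/12 (H2) depth=12
  + 101.3.234.0/24 (H3) depth=24
  + 101.0.0.0/8 (H2) depth=8
  lookup 74.228.28.109: bits 01001010111001000001110001101101 walk d0:H0→d1:-→d2:-→d3:-→d4:-→d5:-→d6:-→d7:-→d8:H4→d9:-→d10:-→d11:-→d12:H2→d13:-→d14:H3→d15:-→d16:-→d17:-→d18:-→d19:-→d20:-→d21:-→d22:-→d23:-→d24:-→d25:-→d26:-→d27:-→d28:-→d29:-→d30:-→d31:-→d32:H4 -> H4
  + 0.0.0.0/0 (H4) depth=0
  - 74.228.0.0/14 clear@14
  - 101.0.0.0/8 clear@8
  + 74.228.28.96/28 (H2) depth=28
  lookup 101.3.234.1: bits 011001010000001111101010 walk d0:H4→d1:-→d2:-→d3:-→d4:-→d5:-→d6:-→d7:-→d8:-→d9:-→d10:-→d11:-→d12:H3→d13:-→d14:-→d15:-→d16:-→d17:-→d18:-→d19:-→d20:-→d21:-→d22:-→d23:-→d24:H3 -> H3
  - 101.3.234.0/24 clear@24
  + 0.0.0.0/1 (H0) depth=1
  + 101.3.234.105/32 (H2) depth=32
  - 74.228.28.96/28 clear@28
  lookup 110.215.120.93: bits 0110 walk d0:H4→d1:H0→d2:-→d3:-→d4:- -> H0
  lookup 74.226.23.41: bits 0100101011100 walk d0:H4→d1:H0→d2:-→d3:-→d4:-→d5:-→d6:-→d7:-→d8:H4→d9:-→d10:-→d11:-→d12:H2→d13:- -> H2

== LOOKUPS ==
["H4","H4","H3","H4","H3","H3","H4","H3","H4","H3","H0","H2"]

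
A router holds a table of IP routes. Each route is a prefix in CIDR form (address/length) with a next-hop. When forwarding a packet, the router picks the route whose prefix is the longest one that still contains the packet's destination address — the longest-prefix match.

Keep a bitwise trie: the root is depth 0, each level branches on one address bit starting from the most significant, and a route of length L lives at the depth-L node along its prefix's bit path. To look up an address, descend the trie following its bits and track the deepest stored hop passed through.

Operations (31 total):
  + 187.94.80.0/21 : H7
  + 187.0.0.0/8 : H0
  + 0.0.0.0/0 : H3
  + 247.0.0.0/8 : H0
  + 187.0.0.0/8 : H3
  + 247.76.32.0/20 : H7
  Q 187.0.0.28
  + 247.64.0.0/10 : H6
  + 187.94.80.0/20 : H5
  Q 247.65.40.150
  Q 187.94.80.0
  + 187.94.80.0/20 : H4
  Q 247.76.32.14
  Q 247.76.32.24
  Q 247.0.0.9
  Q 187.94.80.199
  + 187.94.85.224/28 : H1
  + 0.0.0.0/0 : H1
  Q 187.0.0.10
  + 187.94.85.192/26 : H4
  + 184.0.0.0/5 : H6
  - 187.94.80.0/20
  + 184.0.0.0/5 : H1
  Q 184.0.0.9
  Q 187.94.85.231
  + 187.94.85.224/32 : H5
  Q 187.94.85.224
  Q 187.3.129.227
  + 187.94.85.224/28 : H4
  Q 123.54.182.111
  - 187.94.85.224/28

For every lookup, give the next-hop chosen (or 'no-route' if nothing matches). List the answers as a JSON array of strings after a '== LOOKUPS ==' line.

Process each operation:
  add 187.94.80.0/21 -> H7 at depth 21
  add 187.0.0.0/8 -> H0 at depth 8
  add 0.0.0.0/0 -> H3 at depth 0
  add 247.0.0.0/8 -> H0 at depth 8
  add 187.0.0.0/8 -> H3 at depth 8
  add 247.76.32.0/20 -> H7 at depth 20
  lookup 187.0.0.28: bits 101110110 walk d0:H3→d1:-→d2:-→d3:-→d4:-→d5:-→d6:-→d7:-→d8:H3→d9:- -> H3
  add 247.64.0.0/10 -> H6 at depth 10
  add 187.94.80.0/20 -> H5 at depth 20
  lookup 247.65.40.150: bits 111101110100 walk d0:H3→d1:-→d2:-→d3:-→d4:-→d5:-→d6:-→d7:-→d8:H0→d9:-→d10:H6→d11:-→d12:- -> H6
  lookup 187.94.80.0: bits 101110110101111001010 walk d0:H3→d1:-→d2:-→d3:-→d4:-→d5:-→d6:-→d7:-→d8:H3→d9:-→d10:-→d11:-→d12:-→d13:-→d14:-→d15:-→d16:-→d17:-→d18:-→d19:-→d20:H5→d21:H7 -> H7
  add 187.94.80.0/20 -> H4 at depth 20
  lookup 247.76.32.14: bits 11110111010011000010 walk d0:H3→d1:-→d2:-→d3:-→d4:-→d5:-→d6:-→d7:-→d8:H0→d9:-→d10:H6→d11:-→d12:-→d13:-→d14:-→d15:-→d16:-→d17:-→d18:-→d19:-→d20:H7 -> H7
  lookup 247.76.32.24: bits 11110111010011000010 walk d0:H3→d1:-→d2:-→d3:-→d4:-→d5:-→d6:-→d7:-→d8:H0→d9:-→d10:H6→d11:-→d12:-→d13:-→d14:-→d15:-→d16:-→d17:-→d18:-→d19:-→d20:H7 -> H7
  lookup 247.0.0.9: bits 111101110 walk d0:H3→d1:-→d2:-→d3:-→d4:-→d5:-→d6:-→d7:-→d8:H0→d9:- -> H0
  lookup 187.94.80.199: bits 101110110101111001010 walk d0:H3→d1:-→d2:-→d3:-→d4:-→d5:-→d6:-→d7:-→d8:H3→d9:-→d10:-→d11:-→d12:-→d13:-→d14:-→d15:-→d16:-→d17:-→d18:-→d19:-→d20:H4→d21:H7 -> H7
  add 187.94.85.224/28 -> H1 at depth 28
  add 0.0.0.0/0 -> H1 at depth 0
  lookup 187.0.0.10: bits 101110110 walk d0:H1→d1:-→d2:-→d3:-→d4:-→d5:-→d6:-→d7:-→d8:H3→d9:- -> H3
  add 187.94.85.192/26 -> H4 at depth 26
  add 184.0.0.0/5 -> H6 at depth 5
  del 187.94.80.0/20 (clear depth 20)
  add 184.0.0.0/5 -> H1 at depth 5
  lookup 184.0.0.9: bits 101110 walk d0:H1→d1:-→d2:-→d3:-→d4:-→d5:H1→d6:- -> H1
  lookup 187.94.85.231: bits 1011101101011110010101011110 walk d0:H1→d1:-→d2:-→d3:-→d4:-→d5:H1→d6:-→d7:-→d8:H3→d9:-→d10:-→d11:-→d12:-→d13:-→d14:-→d15:-→d16:-→d17:-→d18:-→d19:-→d20:-→d21:H7→d22:-→d23:-→d24:-→d25:-→d26:H4→d27:-→d28:H1 -> H1
  add 187.94.85.224/32 -> H5 at depth 32
  lookup 187.94.85.224: bits 10111011010111100101010111100000 walk d0:H1→d1:-→d2:-→d3:-→d4:-→d5:H1→d6:-→d7:-→d8:H3→d9:-→d10:-→d11:-→d12:-→d13:-→d14:-→d15:-→d16:-→d17:-→d18:-→d19:-→d20:-→d21:H7→d22:-→d23:-→d24:-→d25:-→d26:H4→d27:-→d28:H1→d29:-→d30:-→d31:-→d32:H5 -> H5
  lookup 187.3.129.227: bits 101110110 walk d0:H1→d1:-→d2:-→d3:-→d4:-→d5:H1→d6:-→d7:-→d8:H3→d9:- -> H3
  add 187.94.85.224/28 -> H4 at depth 28
  lookup 123.54.182.111: bits ε walk d0:H1 -> H1
  del 187.94.85.224/28 (clear depth 28)

== LOOKUPS ==
["H3","H6","H7","H7","H7","H0","H7","H3","H1","H1","H5","H3","H1"]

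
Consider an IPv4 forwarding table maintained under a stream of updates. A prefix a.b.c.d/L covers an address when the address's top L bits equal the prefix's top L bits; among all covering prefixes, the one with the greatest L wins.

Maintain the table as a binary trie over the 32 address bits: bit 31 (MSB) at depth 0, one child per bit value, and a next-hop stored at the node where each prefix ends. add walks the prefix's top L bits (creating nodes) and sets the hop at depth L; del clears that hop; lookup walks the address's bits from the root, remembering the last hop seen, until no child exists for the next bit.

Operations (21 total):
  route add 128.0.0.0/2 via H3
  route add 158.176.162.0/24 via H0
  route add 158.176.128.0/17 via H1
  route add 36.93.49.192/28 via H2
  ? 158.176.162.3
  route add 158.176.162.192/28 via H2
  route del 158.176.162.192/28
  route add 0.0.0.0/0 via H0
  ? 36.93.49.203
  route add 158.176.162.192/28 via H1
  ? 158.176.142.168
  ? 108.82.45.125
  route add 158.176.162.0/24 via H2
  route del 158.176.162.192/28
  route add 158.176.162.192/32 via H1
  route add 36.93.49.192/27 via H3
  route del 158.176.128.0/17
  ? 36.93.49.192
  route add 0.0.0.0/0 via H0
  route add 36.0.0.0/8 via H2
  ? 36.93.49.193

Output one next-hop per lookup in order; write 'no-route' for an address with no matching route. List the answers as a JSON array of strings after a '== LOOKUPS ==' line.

Apply in order:
  + 128.0.0.0/2 (H3) depth=2
  + 158.176.162.0/24 (H0) depth=24
  + 158.176.128.0/17 (H1) depth=17
  + 36.93.49.192/28 (H2) depth=28
  Q 158.176.162.3: descend 100111101011000010100010 ; hops seen [H3,H1,H0] ; pick H0
  + 158.176.162.192/28 (H2) depth=28
  - 158.176.162.192/28 clear@28
  + 0.0.0.0/0 (H0) depth=0
  Q 36.93.49.203: descend 0010010001011101001100011100 ; hops seen [H0,H2] ; pick H2
  + 158.176.162.192/28 (H1) depth=28
  Q 158.176.142.168: descend 100111101011000010 ; hops seen [H0,H3,H1] ; pick H1
  Q 108.82.45.125: descend 0 ; hops seen [H0] ; pick H0
  + 158.176.162.0/24 (H2) depth=24
  - 158.176.162.192/28 clear@28
  + 158.176.162.192/32 (H1) depth=32
  + 36.93.49.192/27 (H3) depth=27
  - 158.176.128.0/17 clear@17
  Q 36.93.49.192: descend 0010010001011101001100011100 ; hops seen [H0,H3,H2] ; pick H2
  + 0.0.0.0/0 (H0) depth=0
  + 36.0.0.0/8 (H2) depth=8
  Q 36.93.49.193: descend 0010010001011101001100011100 ; hops seen [H0,H2,H3,H2] ; pick H2

== LOOKUPS ==
["H0","H2","H1","H0","H2","H2"]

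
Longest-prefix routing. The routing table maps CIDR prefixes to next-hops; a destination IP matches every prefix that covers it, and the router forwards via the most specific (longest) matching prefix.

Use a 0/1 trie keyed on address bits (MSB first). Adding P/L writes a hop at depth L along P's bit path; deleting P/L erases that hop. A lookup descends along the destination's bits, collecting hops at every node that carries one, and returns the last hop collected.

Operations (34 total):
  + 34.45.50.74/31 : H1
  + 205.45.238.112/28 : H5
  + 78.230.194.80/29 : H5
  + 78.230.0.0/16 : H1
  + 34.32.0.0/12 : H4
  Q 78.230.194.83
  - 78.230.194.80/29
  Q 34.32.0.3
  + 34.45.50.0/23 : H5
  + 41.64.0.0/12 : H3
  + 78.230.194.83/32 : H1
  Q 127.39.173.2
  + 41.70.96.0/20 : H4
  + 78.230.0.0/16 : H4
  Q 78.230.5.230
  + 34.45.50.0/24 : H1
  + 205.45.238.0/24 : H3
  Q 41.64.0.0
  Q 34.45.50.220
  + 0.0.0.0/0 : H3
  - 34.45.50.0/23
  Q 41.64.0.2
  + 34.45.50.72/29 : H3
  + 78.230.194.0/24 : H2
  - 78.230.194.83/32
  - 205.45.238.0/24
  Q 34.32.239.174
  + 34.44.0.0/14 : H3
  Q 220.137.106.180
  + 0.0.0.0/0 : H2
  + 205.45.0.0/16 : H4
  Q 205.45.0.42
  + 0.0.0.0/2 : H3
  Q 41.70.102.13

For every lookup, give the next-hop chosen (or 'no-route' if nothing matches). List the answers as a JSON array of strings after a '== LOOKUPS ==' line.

Trace:
  + 34.45.50.74/31 (H1) depth=31
  + 205.45.238.112/28 (H5) depth=28
  + 78.230.194.80/29 (H5) depth=29
  + 78.230.0.0/16 (H1) depth=16
  + 34.32.0.0/12 (H4) depth=12
  ? 78.230.194.83  path d0:-→d1:-→d2:-→d3:-→d4:-→d5:-→d6:-→d7:-→d8:-→d9:-→d10:-→d11:-→d12:-→d13:-→d14:-→d15:-→d16:H1→d17:-→d18:-→d19:-→d20:-→d21:-→d22:-→d23:-→d24:-→d25:-→d26:-→d27:-→d28:-→d29:H5  best=H5
  del 78.230.194.80/29 (clear depth 29)
  ? 34.32.0.3  path d0:-→d1:-→d2:-→d3:-→d4:-→d5:-→d6:-→d7:-→d8:-→d9:-→d10:-→d11:-→d12:H4  best=H4
  + 34.45.50.0/23 (H5) depth=23
  + 41.64.0.0/12 (H3) depth=12
  + 78.230.194.83/32 (H1) depth=32
  ? 127.39.173.2  path d0:-→d1:-→d2:-  best=no-route
  + 41.70.96.0/20 (H4) depth=20
  + 78.230.0.0/16 (H4) depth=16
  ? 78.230.5.230  path d0:-→d1:-→d2:-→d3:-→d4:-→d5:-→d6:-→d7:-→d8:-→d9:-→d10:-→d11:-→d12:-→d13:-→d14:-→d15:-→d16:H4  best=H4
  + 34.45.50.0/24 (H1) depth=24
  + 205.45.238.0/24 (H3) depth=24
  ? 41.64.0.0  path d0:-→d1:-→d2:-→d3:-→d4:-→d5:-→d6:-→d7:-→d8:-→d9:-→d10:-→d11:-→d12:H3→d13:-  best=H3
  ? 34.45.50.220  path d0:-→d1:-→d2:-→d3:-→d4:-→d5:-→d6:-→d7:-→d8:-→d9:-→d10:-→d11:-→d12:H4→d13:-→d14:-→d15:-→d16:-→d17:-→d18:-→d19:-→d20:-→d21:-→d22:-→d23:H5→d24:H1  best=H1
  + 0.0.0.0/0 (H3) depth=0
  del 34.45.50.0/23 (clear depth 23)
  ? 41.64.0.2  path d0:H3→d1:-→d2:-→d3:-→d4:-→d5:-→d6:-→d7:-→d8:-→d9:-→d10:-→d11:-→d12:H3→d13:-  best=H3
  + 34.45.50.72/29 (H3) depth=29
  + 78.230.194.0/24 (H2) depth=24
  del 78.230.194.83/32 (clear depth 32)
  del 205.45.238.0/24 (clear depth 24)
  ? 34.32.239.174  path d0:H3→d1:-→d2:-→d3:-→d4:-→d5:-→d6:-→d7:-→d8:-→d9:-→d10:-→d11:-→d12:H4  best=H4
  + 34.44.0.0/14 (H3) depth=14
  ? 220.137.106.180  path d0:H3→d1:-→d2:-→d3:-  best=H3
  + 0.0.0.0/0 (H2) depth=0
  + 205.45.0.0/16 (H4) depth=16
  ? 205.45.0.42  path d0:H2→d1:-→d2:-→d3:-→d4:-→d5:-→d6:-→d7:-→d8:-→d9:-→d10:-→d11:-→d12:-→d13:-→d14:-→d15:-→d16:H4  best=H4
  + 0.0.0.0/2 (H3) depth=2
  ? 41.70.102.13  path d0:H2→d1:-→d2:H3→d3:-→d4:-→d5:-→d6:-→d7:-→d8:-→d9:-→d10:-→d11:-→d12:H3→d13:-→d14:-→d15:-→d16:-→d17:-→d18:-→d19:-→d20:H4  best=H4

== LOOKUPS ==
["H5","H4","no-route","H4","H3","H1","H3","H4","H3","H4","H4"]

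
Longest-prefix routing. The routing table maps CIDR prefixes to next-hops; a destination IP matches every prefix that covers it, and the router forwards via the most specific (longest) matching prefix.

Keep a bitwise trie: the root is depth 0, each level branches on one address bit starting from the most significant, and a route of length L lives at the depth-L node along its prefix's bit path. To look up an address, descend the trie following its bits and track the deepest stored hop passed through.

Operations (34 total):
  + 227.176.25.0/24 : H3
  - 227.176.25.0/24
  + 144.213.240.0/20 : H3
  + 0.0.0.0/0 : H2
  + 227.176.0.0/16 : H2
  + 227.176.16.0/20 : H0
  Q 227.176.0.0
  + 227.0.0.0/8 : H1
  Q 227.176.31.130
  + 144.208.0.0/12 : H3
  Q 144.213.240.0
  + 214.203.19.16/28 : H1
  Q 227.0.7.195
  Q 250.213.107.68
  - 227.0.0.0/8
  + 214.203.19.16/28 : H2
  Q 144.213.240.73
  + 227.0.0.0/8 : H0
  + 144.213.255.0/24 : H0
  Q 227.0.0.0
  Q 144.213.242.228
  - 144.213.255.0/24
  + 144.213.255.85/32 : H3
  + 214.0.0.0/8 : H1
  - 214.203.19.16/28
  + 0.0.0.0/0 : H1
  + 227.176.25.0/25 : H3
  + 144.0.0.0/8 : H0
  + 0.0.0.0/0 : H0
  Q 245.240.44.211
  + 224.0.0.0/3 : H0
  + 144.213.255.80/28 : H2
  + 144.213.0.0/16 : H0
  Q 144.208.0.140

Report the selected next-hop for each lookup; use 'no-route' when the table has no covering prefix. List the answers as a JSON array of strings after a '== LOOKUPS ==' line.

Process each operation:
  add 227.176.25.0/24 -> H3 at depth 24
  - 227.176.25.0/24 clear@24
  add 144.213.240.0/20 -> H3 at depth 20
  add 0.0.0.0/0 -> H2 at depth 0
  add 227.176.0.0/16 -> H2 at depth 16
  add 227.176.16.0/20 -> H0 at depth 20
  lookup 227.176.0.0: bits 1110001110110000000 walk d0:H2→d1:-→d2:-→d3:-→d4:-→d5:-→d6:-→d7:-→d8:-→d9:-→d10:-→d11:-→d12:-→d13:-→d14:-→d15:-→d16:H2→d17:-→d18:-→d19:- -> H2
  add 227.0.0.0/8 -> H1 at depth 8
  lookup 227.176.31.130: bits 111000111011000000011 walk d0:H2→d1:-→d2:-→d3:-→d4:-→d5:-→d6:-→d7:-→d8:H1→d9:-→d10:-→d11:-→d12:-→d13:-→d14:-→d15:-→d16:H2→d17:-→d18:-→d19:-→d20:H0→d21:- -> H0
  add 144.208.0.0/12 -> H3 at depth 12
  lookup 144.213.240.0: bits 10010000110101011111 walk d0:H2→d1:-→d2:-→d3:-→d4:-→d5:-→d6:-→d7:-→d8:-→d9:-→d10:-→d11:-→d12:H3→d13:-→d14:-→d15:-→d16:-→d17:-→d18:-→d19:-→d20:H3 -> H3
  add 214.203.19.16/28 -> H1 at depth 28
  lookup 227.0.7.195: bits 11100011 walk d0:H2→d1:-→d2:-→d3:-→d4:-→d5:-→d6:-→d7:-→d8:H1 -> H1
  lookup 250.213.107.68: bits 111 walk d0:H2→d1:-→d2:-→d3:- -> H2
  - 227.0.0.0/8 clear@8
  add 214.203.19.16/28 -> H2 at depth 28
  lookup 144.213.240.73: bits 10010000110101011111 walk d0:H2→d1:-→d2:-→d3:-→d4:-→d5:-→d6:-→d7:-→d8:-→d9:-→d10:-→d11:-→d12:H3→d13:-→d14:-→d15:-→d16:-→d17:-→d18:-→d19:-→d20:H3 -> H3
  add 227.0.0.0/8 -> H0 at depth 8
  add 144.213.255.0/24 -> H0 at depth 24
  lookup 227.0.0.0: bits 11100011 walk d0:H2→d1:-→d2:-→d3:-→d4:-→d5:-→d6:-→d7:-→d8:H0 -> H0
  lookup 144.213.242.228: bits 10010000110101011111 walk d0:H2→d1:-→d2:-→d3:-→d4:-→d5:-→d6:-→d7:-→d8:-→d9:-→d10:-→d11:-→d12:H3→d13:-→d14:-→d15:-→d16:-→d17:-→d18:-→d19:-→d20:H3 -> H3
  - 144.213.255.0/24 clear@24
  add 144.213.255.85/32 -> H3 at depth 32
  add 214.0.0.0/8 -> H1 at depth 8
  - 214.203.19.16/28 clear@28
  add 0.0.0.0/0 -> H1 at depth 0
  add 227.176.25.0/25 -> H3 at depth 25
  add 144.0.0.0/8 -> H0 at depth 8
  add 0.0.0.0/0 -> H0 at depth 0
  lookup 245.240.44.211: bits 111 walk d0:H0→d1:-→d2:-→d3:- -> H0
  add 224.0.0.0/3 -> H0 at depth 3
  add 144.213.255.80/28 -> H2 at depth 28
  add 144.213.0.0/16 -> H0 at depth 16
  lookup 144.208.0.140: bits 1001000011010 walk d0:H0→d1:-→d2:-→d3:-→d4:-→d5:-→d6:-→d7:-→d8:H0→d9:-→d10:-→d11:-→d12:H3→d13:- -> H3

== LOOKUPS ==
["H2","H0","H3","H1","H2","H3","H0","H3","H0","H3"]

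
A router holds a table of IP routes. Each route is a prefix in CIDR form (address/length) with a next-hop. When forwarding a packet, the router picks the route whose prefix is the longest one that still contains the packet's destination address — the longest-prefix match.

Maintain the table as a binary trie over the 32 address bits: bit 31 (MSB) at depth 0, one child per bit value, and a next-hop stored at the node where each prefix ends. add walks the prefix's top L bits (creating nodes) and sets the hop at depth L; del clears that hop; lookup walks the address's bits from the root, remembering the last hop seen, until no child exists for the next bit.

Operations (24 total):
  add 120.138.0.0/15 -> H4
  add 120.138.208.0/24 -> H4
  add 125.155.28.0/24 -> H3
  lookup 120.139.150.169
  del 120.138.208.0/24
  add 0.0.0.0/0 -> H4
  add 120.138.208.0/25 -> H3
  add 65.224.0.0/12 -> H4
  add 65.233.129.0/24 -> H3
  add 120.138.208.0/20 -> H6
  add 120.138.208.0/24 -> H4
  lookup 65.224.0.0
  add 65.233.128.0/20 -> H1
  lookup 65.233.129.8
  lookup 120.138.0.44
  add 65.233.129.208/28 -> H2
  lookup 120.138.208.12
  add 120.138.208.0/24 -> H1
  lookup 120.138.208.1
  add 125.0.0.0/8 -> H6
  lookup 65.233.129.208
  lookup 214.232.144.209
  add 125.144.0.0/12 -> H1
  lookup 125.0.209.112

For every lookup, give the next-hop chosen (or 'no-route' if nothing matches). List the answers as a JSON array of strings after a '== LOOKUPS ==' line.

Process each operation:
  + 120.138.0.0/15 (H4) depth=15
  + 120.138.208.0/24 (H4) depth=24
  + 125.155.28.0/24 (H3) depth=24
  Q 120.139.150.169: descend 011110001000101 ; hops seen [H4] ; pick H4
  - 120.138.208.0/24 clear@24
  + 0.0.0.0/0 (H4) depth=0
  + 120.138.208.0/25 (H3) depth=25
  + 65.224.0.0/12 (H4) depth=12
  + 65.233.129.0/24 (H3) depth=24
  + 120.138.208.0/20 (H6) depth=20
  + 120.138.208.0/24 (H4) depth=24
  Q 65.224.0.0: descend 010000011110 ; hops seen [H4,H4] ; pick H4
  + 65.233.128.0/20 (H1) depth=20
  Q 65.233.129.8: descend 010000011110100110000001 ; hops seen [H4,H4,H1,H3] ; pick H3
  Q 120.138.0.44: descend 0111100010001010 ; hops seen [H4,H4] ; pick H4
  + 65.233.129.208/28 (H2) depth=28
  Q 120.138.208.12: descend 0111100010001010110100000 ; hops seen [H4,H4,H6,H4,H3] ; pick H3
  + 120.138.208.0/24 (H1) depth=24
  Q 120.138.208.1: descend 0111100010001010110100000 ; hops seen [H4,H4,H6,H1,H3] ; pick H3
  + 125.0.0.0/8 (H6) depth=8
  Q 65.233.129.208: descend 0100000111101001100000011101 ; hops seen [H4,H4,H1,H3,H2] ; pick H2
  Q 214.232.144.209: descend ε ; hops seen [H4] ; pick H4
  + 125.144.0.0/12 (H1) depth=12
  Q 125.0.209.112: descend 01111101 ; hops seen [H4,H6] ; pick H6

== LOOKUPS ==
["H4","H4","H3","H4","H3","H3","H2","H4","H6"]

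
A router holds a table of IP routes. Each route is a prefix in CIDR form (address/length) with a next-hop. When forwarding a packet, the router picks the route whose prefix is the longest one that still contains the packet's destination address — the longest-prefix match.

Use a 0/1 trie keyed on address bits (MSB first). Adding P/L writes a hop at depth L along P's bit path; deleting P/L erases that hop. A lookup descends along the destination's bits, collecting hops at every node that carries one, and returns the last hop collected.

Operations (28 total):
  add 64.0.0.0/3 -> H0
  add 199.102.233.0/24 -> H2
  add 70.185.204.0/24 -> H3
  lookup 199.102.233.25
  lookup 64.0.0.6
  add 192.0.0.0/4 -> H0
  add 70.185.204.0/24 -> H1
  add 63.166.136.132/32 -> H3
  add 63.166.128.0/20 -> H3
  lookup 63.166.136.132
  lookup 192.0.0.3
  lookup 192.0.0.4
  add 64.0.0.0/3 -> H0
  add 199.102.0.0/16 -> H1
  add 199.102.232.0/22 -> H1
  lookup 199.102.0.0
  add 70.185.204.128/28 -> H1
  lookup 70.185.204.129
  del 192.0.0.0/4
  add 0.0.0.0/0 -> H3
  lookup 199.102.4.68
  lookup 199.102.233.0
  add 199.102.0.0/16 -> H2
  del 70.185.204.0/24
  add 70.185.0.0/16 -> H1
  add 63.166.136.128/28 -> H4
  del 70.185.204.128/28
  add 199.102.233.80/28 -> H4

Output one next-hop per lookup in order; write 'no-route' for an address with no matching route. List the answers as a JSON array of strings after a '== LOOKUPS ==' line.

Trace:
  + 64.0.0.0/3 (H0) depth=3
  + 199.102.233.0/24 (H2) depth=24
  + 70.185.204.0/24 (H3) depth=24
  ? 199.102.233.25  path d0:-→d1:-→d2:-→d3:-→d4:-→d5:-→d6:-→d7:-→d8:-→d9:-→d10:-→d11:-→d12:-→d13:-→d14:-→d15:-→d16:-→d17:-→d18:-→d19:-→d20:-→d21:-→d22:-→d23:-→d24:H2  best=H2
  ? 64.0.0.6  path d0:-→d1:-→d2:-→d3:H0→d4:-→d5:-  best=H0
  + 192.0.0.0/4 (H0) depth=4
  + 70.185.204.0/24 (H1) depth=24
  + 63.166.136.132/32 (H3) depth=32
  + 63.166.128.0/20 (H3) depth=20
  ? 63.166.136.132  path d0:-→d1:-→d2:-→d3:-→d4:-→d5:-→d6:-→d7:-→d8:-→d9:-→d10:-→d11:-→d12:-→d13:-→d14:-→d15:-→d16:-→d17:-→d18:-→d19:-→d20:H3→d21:-→d22:-→d23:-→d24:-→d25:-→d26:-→d27:-→d28:-→d29:-→d30:-→d31:-→d32:H3  best=H3
  ? 192.0.0.3  path d0:-→d1:-→d2:-→d3:-→d4:H0→d5:-  best=H0
  ? 192.0.0.4  path d0:-→d1:-→d2:-→d3:-→d4:H0→d5:-  best=H0
  + 64.0.0.0/3 (H0) depth=3
  + 199.102.0.0/16 (H1) depth=16
  + 199.102.232.0/22 (H1) depth=22
  ? 199.102.0.0  path d0:-→d1:-→d2:-→d3:-→d4:H0→d5:-→d6:-→d7:-→d8:-→d9:-→d10:-→d11:-→d12:-→d13:-→d14:-→d15:-→d16:H1  best=H1
  + 70.185.204.128/28 (H1) depth=28
  ? 70.185.204.129  path d0:-→d1:-→d2:-→d3:H0→d4:-→d5:-→d6:-→d7:-→d8:-→d9:-→d10:-→d11:-→d12:-→d13:-→d14:-→d15:-→d16:-→d17:-→d18:-→d19:-→d20:-→d21:-→d22:-→d23:-→d24:H1→d25:-→d26:-→d27:-→d28:H1  best=H1
  del 192.0.0.0/4 (clear depth 4)
  + 0.0.0.0/0 (H3) depth=0
  ? 199.102.4.68  path d0:H3→d1:-→d2:-→d3:-→d4:-→d5:-→d6:-→d7:-→d8:-→d9:-→d10:-→d11:-→d12:-→d13:-→d14:-→d15:-→d16:H1  best=H1
  ? 199.102.233.0  path d0:H3→d1:-→d2:-→d3:-→d4:-→d5:-→d6:-→d7:-→d8:-→d9:-→d10:-→d11:-→d12:-→d13:-→d14:-→d15:-→d16:H1→d17:-→d18:-→d19:-→d20:-→d21:-→d22:H1→d23:-→d24:H2  best=H2
  + 199.102.0.0/16 (H2) depth=16
  del 70.185.204.0/24 (clear depth 24)
  + 70.185.0.0/16 (H1) depth=16
  + 63.166.136.128/28 (H4) depth=28
  del 70.185.204.128/28 (clear depth 28)
  + 199.102.233.80/28 (H4) depth=28

== LOOKUPS ==
["H2","H0","H3","H0","H0","H1","H1","H1","H2"]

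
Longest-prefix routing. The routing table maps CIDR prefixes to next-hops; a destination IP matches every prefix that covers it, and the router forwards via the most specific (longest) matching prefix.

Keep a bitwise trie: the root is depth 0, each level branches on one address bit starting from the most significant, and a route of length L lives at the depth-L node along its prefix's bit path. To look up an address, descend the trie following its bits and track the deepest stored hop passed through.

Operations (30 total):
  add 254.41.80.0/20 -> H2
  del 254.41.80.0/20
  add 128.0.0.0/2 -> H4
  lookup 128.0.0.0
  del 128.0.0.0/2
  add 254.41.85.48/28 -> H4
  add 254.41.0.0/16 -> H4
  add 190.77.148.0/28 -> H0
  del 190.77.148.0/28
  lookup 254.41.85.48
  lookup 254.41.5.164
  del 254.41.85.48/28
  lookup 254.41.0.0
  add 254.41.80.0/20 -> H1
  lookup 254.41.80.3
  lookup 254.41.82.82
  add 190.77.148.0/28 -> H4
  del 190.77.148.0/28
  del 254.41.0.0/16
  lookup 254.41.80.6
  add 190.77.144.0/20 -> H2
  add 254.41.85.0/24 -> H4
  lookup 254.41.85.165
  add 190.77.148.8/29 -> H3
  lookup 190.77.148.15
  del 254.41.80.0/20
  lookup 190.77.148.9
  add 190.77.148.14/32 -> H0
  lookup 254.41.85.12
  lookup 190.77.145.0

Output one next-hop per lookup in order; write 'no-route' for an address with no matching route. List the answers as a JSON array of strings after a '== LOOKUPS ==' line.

Trace:
  add 254.41.80.0/20 -> H2 at depth 20
  - 254.41.80.0/20 clear@20
  add 128.0.0.0/2 -> H4 at depth 2
  Q 128.0.0.0: descend 10 ; hops seen [H4] ; pick H4
  - 128.0.0.0/2 clear@2
  add 254.41.85.48/28 -> H4 at depth 28
  add 254.41.0.0/16 -> H4 at depth 16
  add 190.77.148.0/28 -> H0 at depth 28
  - 190.77.148.0/28 clear@28
  Q 254.41.85.48: descend 1111111000101001010101010011 ; hops seen [H4,H4] ; pick H4
  Q 254.41.5.164: descend 11111110001010010 ; hops seen [H4] ; pick H4
  - 254.41.85.48/28 clear@28
  Q 254.41.0.0: descend 11111110001010010 ; hops seen [H4] ; pick H4
  add 254.41.80.0/20 -> H1 at depth 20
  Q 254.41.80.3: descend 111111100010100101010 ; hops seen [H4,H1] ; pick H1
  Q 254.41.82.82: descend 111111100010100101010 ; hops seen [H4,H1] ; pick H1
  add 190.77.148.0/28 -> H4 at depth 28
  - 190.77.148.0/28 clear@28
  - 254.41.0.0/16 clear@16
  Q 254.41.80.6: descend 111111100010100101010 ; hops seen [H1] ; pick H1
  add 190.77.144.0/20 -> H2 at depth 20
  add 254.41.85.0/24 -> H4 at depth 24
  Q 254.41.85.165: descend 111111100010100101010101 ; hops seen [H1,H4] ; pick H4
  add 190.77.148.8/29 -> H3 at depth 29
  Q 190.77.148.15: descend 10111110010011011001010000001 ; hops seen [H2,H3] ; pick H3
  - 254.41.80.0/20 clear@20
  Q 190.77.148.9: descend 10111110010011011001010000001 ; hops seen [H2,H3] ; pick H3
  add 190.77.148.14/32 -> H0 at depth 32
  Q 254.41.85.12: descend 11111110001010010101010100 ; hops seen [H4] ; pick H4
  Q 190.77.145.0: descend 101111100100110110010 ; hops seen [H2] ; pick H2

== LOOKUPS ==
["H4","H4","H4","H4","H1","H1","H1","H4","H3","H3","H4","H2"]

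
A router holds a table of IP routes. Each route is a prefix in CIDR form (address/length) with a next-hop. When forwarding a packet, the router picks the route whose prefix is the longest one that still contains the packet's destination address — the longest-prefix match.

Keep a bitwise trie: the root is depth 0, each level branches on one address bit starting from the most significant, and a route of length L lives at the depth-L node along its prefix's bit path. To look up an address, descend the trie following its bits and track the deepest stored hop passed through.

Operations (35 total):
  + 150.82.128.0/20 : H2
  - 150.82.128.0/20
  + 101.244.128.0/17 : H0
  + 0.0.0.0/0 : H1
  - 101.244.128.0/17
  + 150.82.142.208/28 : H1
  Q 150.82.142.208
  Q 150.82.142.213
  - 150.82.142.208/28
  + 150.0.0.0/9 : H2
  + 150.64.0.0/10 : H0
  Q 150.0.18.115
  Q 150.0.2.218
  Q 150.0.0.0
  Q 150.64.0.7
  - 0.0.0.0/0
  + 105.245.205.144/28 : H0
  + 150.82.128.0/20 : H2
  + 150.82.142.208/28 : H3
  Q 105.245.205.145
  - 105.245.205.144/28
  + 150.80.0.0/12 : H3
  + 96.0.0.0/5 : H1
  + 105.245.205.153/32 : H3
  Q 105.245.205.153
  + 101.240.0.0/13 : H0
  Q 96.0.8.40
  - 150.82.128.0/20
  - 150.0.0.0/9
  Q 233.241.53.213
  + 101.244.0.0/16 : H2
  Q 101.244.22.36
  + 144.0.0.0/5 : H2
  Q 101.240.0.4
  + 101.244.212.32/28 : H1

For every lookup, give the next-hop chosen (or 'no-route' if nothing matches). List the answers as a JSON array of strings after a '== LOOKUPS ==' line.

Trace:
  + 150.82.128.0/20 (H2) depth=20
  del 150.82.128.0/20 (clear depth 20)
  + 101.244.128.0/17 (H0) depth=17
  + 0.0.0.0/0 (H1) depth=0
  del 101.244.128.0/17 (clear depth 17)
  + 150.82.142.208/28 (H1) depth=28
  Q 150.82.142.208: descend 1001011001010010100011101101 ; hops seen [H1,H1] ; pick H1
  Q 150.82.142.213: descend 1001011001010010100011101101 ; hops seen [H1,H1] ; pick H1
  del 150.82.142.208/28 (clear depth 28)
  + 150.0.0.0/9 (H2) depth=9
  + 150.64.0.0/10 (H0) depth=10
  Q 150.0.18.115: descend 100101100 ; hops seen [H1,H2] ; pick H2
  Q 150.0.2.218: descend 100101100 ; hops seen [H1,H2] ; pick H2
  Q 150.0.0.0: descend 100101100 ; hops seen [H1,H2] ; pick H2
  Q 150.64.0.7: descend 10010110010 ; hops seen [H1,H2,H0] ; pick H0
  del 0.0.0.0/0 (clear depth 0)
  + 105.245.205.144/28 (H0) depth=28
  + 150.82.128.0/20 (H2) depth=20
  + 150.82.142.208/28 (H3) depth=28
  Q 105.245.205.145: descend 0110100111110101110011011001 ; hops seen [H0] ; pick H0
  del 105.245.205.144/28 (clear depth 28)
  + 150.80.0.0/12 (H3) depth=12
  + 96.0.0.0/5 (H1) depth=5
  + 105.245.205.153/32 (H3) depth=32
  Q 105.245.205.153: descend 01101001111101011100110110011001 ; hops seen [H3] ; pick H3
  + 101.240.0.0/13 (H0) depth=13
  Q 96.0.8.40: descend 01100 ; hops seen [H1] ; pick H1
  del 150.82.128.0/20 (clear depth 20)
  del 150.0.0.0/9 (clear depth 9)
  Q 233.241.53.213: descend 1 ; hops seen [∅] ; pick no-route
  + 101.244.0.0/16 (H2) depth=16
  Q 101.244.22.36: descend 0110010111110100 ; hops seen [H1,H0,H2] ; pick H2
  + 144.0.0.0/5 (H2) depth=5
  Q 101.240.0.4: descend 0110010111110 ; hops seen [H1,H0] ; pick H0
  + 101.244.212.32/28 (H1) depth=28

== LOOKUPS ==
["H1","H1","H2","H2","H2","H0","H0","H3","H1","no-route","H2","H0"]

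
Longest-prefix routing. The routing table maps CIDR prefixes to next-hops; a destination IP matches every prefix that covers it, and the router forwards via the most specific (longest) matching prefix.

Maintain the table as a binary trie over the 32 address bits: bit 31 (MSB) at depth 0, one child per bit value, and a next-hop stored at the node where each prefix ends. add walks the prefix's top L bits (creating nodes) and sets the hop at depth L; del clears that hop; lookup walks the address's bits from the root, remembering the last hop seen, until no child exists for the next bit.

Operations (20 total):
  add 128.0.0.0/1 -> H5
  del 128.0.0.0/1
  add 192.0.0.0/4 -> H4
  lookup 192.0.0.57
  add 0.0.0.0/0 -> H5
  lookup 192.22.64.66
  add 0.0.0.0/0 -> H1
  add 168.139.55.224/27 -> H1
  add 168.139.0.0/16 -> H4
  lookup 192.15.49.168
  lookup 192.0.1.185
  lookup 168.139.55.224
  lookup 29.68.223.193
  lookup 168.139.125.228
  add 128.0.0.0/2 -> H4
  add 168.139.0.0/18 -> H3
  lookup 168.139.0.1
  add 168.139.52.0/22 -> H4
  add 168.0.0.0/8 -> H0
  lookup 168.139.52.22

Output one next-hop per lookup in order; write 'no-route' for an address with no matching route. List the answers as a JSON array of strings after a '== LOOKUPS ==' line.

Process each operation:
  + 128.0.0.0/1 (H5) depth=1
  - 128.0.0.0/1 clear@1
  + 192.0.0.0/4 (H4) depth=4
  ? 192.0.0.57  path d0:-→d1:-→d2:-→d3:-→d4:H4  best=H4
  + 0.0.0.0/0 (H5) depth=0
  ? 192.22.64.66  path d0:H5→d1:-→d2:-→d3:-→d4:H4  best=H4
  + 0.0.0.0/0 (H1) depth=0
  + 168.139.55.224/27 (H1) depth=27
  + 168.139.0.0/16 (H4) depth=16
  ? 192.15.49.168  path d0:H1→d1:-→d2:-→d3:-→d4:H4  best=H4
  ? 192.0.1.185  path d0:H1→d1:-→d2:-→d3:-→d4:H4  best=H4
  ? 168.139.55.224  path d0:H1→d1:-→d2:-→d3:-→d4:-→d5:-→d6:-→d7:-→d8:-→d9:-→d10:-→d11:-→d12:-→d13:-→d14:-→d15:-→d16:H4→d17:-→d18:-→d19:-→d20:-→d21:-→d22:-→d23:-→d24:-→d25:-→d26:-→d27:H1  best=H1
  ? 29.68.223.193  path d0:H1  best=H1
  ? 168.139.125.228  path d0:H1→d1:-→d2:-→d3:-→d4:-→d5:-→d6:-→d7:-→d8:-→d9:-→d10:-→d11:-→d12:-→d13:-→d14:-→d15:-→d16:H4→d17:-  best=H4
  + 128.0.0.0/2 (H4) depth=2
  + 168.139.0.0/18 (H3) depth=18
  ? 168.139.0.1  path d0:H1→d1:-→d2:H4→d3:-→d4:-→d5:-→d6:-→d7:-→d8:-→d9:-→d10:-→d11:-→d12:-→d13:-→d14:-→d15:-→d16:H4→d17:-→d18:H3  best=H3
  + 168.139.52.0/22 (H4) depth=22
  + 168.0.0.0/8 (H0) depth=8
  ? 168.139.52.22  path d0:H1→d1:-→d2:H4→d3:-→d4:-→d5:-→d6:-→d7:-→d8:H0→d9:-→d10:-→d11:-→d12:-→d13:-→d14:-→d15:-→d16:H4→d17:-→d18:H3→d19:-→d20:-→d21:-→d22:H4  best=H4

== LOOKUPS ==
["H4","H4","H4","H4","H1","H1","H4","H3","H4"]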